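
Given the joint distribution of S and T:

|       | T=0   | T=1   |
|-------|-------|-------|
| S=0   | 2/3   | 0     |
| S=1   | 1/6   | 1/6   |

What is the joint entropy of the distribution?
H(S,T) = -Σ P(S,T) log₂ P(S,T), summed over the non-zero cells:
H(S,T) = -[(2/3)·log₂(2/3) + (1/6)·log₂(1/6) + (1/6)·log₂(1/6)]
  = 0.3900 + 0.4308 + 0.4308
  = 1.2516 bits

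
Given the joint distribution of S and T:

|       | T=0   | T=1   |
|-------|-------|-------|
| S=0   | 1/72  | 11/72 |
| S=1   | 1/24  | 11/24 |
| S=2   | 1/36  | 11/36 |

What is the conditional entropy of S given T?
Marginal P(T) (column sums):
  P(T=0) = 1/72 + 1/24 + 1/36 = 1/12
  P(T=1) = 11/72 + 11/24 + 11/36 = 11/12

H(S|T) = -Σ P(S,T)·log₂ P(S|T), where P(S|T) = P(S,T) / P(T)
  (S=0,T=0): P(S|T) = (1/72)/(1/12) = 1/6;  -(1/72)·log₂(1/6) = 0.0359
  (S=0,T=1): P(S|T) = (11/72)/(11/12) = 1/6;  -(11/72)·log₂(1/6) = 0.3949
  (S=1,T=0): P(S|T) = (1/24)/(1/12) = 1/2;  -(1/24)·log₂(1/2) = 0.0417
  (S=1,T=1): P(S|T) = (11/24)/(11/12) = 1/2;  -(11/24)·log₂(1/2) = 0.4583
  (S=2,T=0): P(S|T) = (1/36)/(1/12) = 1/3;  -(1/36)·log₂(1/3) = 0.0440
  (S=2,T=1): P(S|T) = (11/36)/(11/12) = 1/3;  -(11/36)·log₂(1/3) = 0.4843
H(S|T) = 0.0359 + 0.3949 + 0.0417 + 0.4583 + 0.0440 + 0.4843
  = 1.4591 bits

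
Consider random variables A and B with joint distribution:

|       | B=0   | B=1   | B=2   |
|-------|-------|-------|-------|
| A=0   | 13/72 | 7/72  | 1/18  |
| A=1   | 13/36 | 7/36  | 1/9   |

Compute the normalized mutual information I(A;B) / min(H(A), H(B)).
Marginal P(A) (row sums):
  P(A=0) = 13/72 + 7/72 + 1/18 = 1/3
  P(A=1) = 13/36 + 7/36 + 1/9 = 2/3
Marginal P(B) (column sums):
  P(B=0) = 13/72 + 13/36 = 13/24
  P(B=1) = 7/72 + 7/36 = 7/24
  P(B=2) = 1/18 + 1/9 = 1/6

H(A) = -[(1/3)·log₂(1/3) + (2/3)·log₂(2/3)]
  = 0.5283 + 0.3900
  = 0.9183 bits
H(B) = -[(13/24)·log₂(13/24) + (7/24)·log₂(7/24) + (1/6)·log₂(1/6)]
  = 0.4791 + 0.5185 + 0.4308
  = 1.4284 bits
H(A,B) = -[(13/72)·log₂(13/72) + (7/72)·log₂(7/72) + (1/18)·log₂(1/18) + (13/36)·log₂(13/36) + (7/36)·log₂(7/36) + (1/9)·log₂(1/9)]
  = 0.4459 + 0.3269 + 0.2317 + 0.5306 + 0.4594 + 0.3522
  = 2.3467 bits

I(A;B) = H(A) + H(B) - H(A,B)
  = 0.9183 + 1.4284 - 2.3467
  = 0.0000 bits

min(H(A), H(B)) = min(0.9183, 1.4284) = 0.9183 bits
Normalized MI = 0.0000 / 0.9183 = 0.0000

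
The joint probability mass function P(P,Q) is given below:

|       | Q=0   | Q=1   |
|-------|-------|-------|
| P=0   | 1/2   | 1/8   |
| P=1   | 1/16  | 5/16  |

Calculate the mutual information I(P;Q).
Marginal P(P) (row sums):
  P(P=0) = 1/2 + 1/8 = 5/8
  P(P=1) = 1/16 + 5/16 = 3/8
Marginal P(Q) (column sums):
  P(Q=0) = 1/2 + 1/16 = 9/16
  P(Q=1) = 1/8 + 5/16 = 7/16

H(P) = -[(5/8)·log₂(5/8) + (3/8)·log₂(3/8)]
  = 0.4238 + 0.5306
  = 0.9544 bits
H(Q) = -[(9/16)·log₂(9/16) + (7/16)·log₂(7/16)]
  = 0.4669 + 0.5218
  = 0.9887 bits
H(P,Q) = -[(1/2)·log₂(1/2) + (1/8)·log₂(1/8) + (1/16)·log₂(1/16) + (5/16)·log₂(5/16)]
  = 0.5000 + 0.3750 + 0.2500 + 0.5244
  = 1.6494 bits

I(P;Q) = H(P) + H(Q) - H(P,Q)
  = 0.9544 + 0.9887 - 1.6494
  = 0.2937 bits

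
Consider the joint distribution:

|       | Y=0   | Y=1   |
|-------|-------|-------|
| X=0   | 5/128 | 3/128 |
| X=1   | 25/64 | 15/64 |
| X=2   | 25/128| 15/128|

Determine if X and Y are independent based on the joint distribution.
Marginal P(X) (row sums):
  P(X=0) = 5/128 + 3/128 = 1/16
  P(X=1) = 25/64 + 15/64 = 5/8
  P(X=2) = 25/128 + 15/128 = 5/16
Marginal P(Y) (column sums):
  P(Y=0) = 5/128 + 25/64 + 25/128 = 5/8
  P(Y=1) = 3/128 + 15/64 + 15/128 = 3/8

X and Y are independent iff P(X=i,Y=j) = P(X=i)·P(Y=j) for every cell.
  P(X=0)·P(Y=0) = 1/16 × 5/8 = 5/128 = P(X=0,Y=0) ✓
  P(X=0)·P(Y=1) = 1/16 × 3/8 = 3/128 = P(X=0,Y=1) ✓
  P(X=1)·P(Y=0) = 5/8 × 5/8 = 25/64 = P(X=1,Y=0) ✓
  P(X=1)·P(Y=1) = 5/8 × 3/8 = 15/64 = P(X=1,Y=1) ✓
  P(X=2)·P(Y=0) = 5/16 × 5/8 = 25/128 = P(X=2,Y=0) ✓
  P(X=2)·P(Y=1) = 5/16 × 3/8 = 15/128 = P(X=2,Y=1) ✓

Yes, X and Y are independent: every cell factors, so I(X;Y) = 0 bits.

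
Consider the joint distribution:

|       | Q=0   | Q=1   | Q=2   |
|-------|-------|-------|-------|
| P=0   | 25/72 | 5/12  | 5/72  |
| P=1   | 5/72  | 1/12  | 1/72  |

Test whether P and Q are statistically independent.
Marginal P(P) (row sums):
  P(P=0) = 25/72 + 5/12 + 5/72 = 5/6
  P(P=1) = 5/72 + 1/12 + 1/72 = 1/6
Marginal P(Q) (column sums):
  P(Q=0) = 25/72 + 5/72 = 5/12
  P(Q=1) = 5/12 + 1/12 = 1/2
  P(Q=2) = 5/72 + 1/72 = 1/12

P and Q are independent iff P(P=i,Q=j) = P(P=i)·P(Q=j) for every cell.
  P(P=0)·P(Q=0) = 5/6 × 5/12 = 25/72 = P(P=0,Q=0) ✓
  P(P=0)·P(Q=1) = 5/6 × 1/2 = 5/12 = P(P=0,Q=1) ✓
  P(P=0)·P(Q=2) = 5/6 × 1/12 = 5/72 = P(P=0,Q=2) ✓
  P(P=1)·P(Q=0) = 1/6 × 5/12 = 5/72 = P(P=1,Q=0) ✓
  P(P=1)·P(Q=1) = 1/6 × 1/2 = 1/12 = P(P=1,Q=1) ✓
  P(P=1)·P(Q=2) = 1/6 × 1/12 = 1/72 = P(P=1,Q=2) ✓

Yes, P and Q are independent: every cell factors, so I(P;Q) = 0 bits.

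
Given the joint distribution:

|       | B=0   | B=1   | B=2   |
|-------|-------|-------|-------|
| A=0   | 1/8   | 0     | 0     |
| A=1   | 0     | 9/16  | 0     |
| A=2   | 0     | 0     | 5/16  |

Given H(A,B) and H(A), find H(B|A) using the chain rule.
From the chain rule: H(A,B) = H(A) + H(B|A)
Therefore: H(B|A) = H(A,B) - H(A)

H(A,B) = -[(1/8)·log₂(1/8) + (9/16)·log₂(9/16) + (5/16)·log₂(5/16)]
  = 0.3750 + 0.4669 + 0.5244
  = 1.3663 bits
Marginal P(A) (row sums):
  P(A=0) = 1/8 + 0 + 0 = 1/8
  P(A=1) = 0 + 9/16 + 0 = 9/16
  P(A=2) = 0 + 0 + 5/16 = 5/16
H(A) = -[(1/8)·log₂(1/8) + (9/16)·log₂(9/16) + (5/16)·log₂(5/16)]
  = 0.3750 + 0.4669 + 0.5244
  = 1.3663 bits

H(B|A) = 1.3663 - 1.3663 = 0.0000 bits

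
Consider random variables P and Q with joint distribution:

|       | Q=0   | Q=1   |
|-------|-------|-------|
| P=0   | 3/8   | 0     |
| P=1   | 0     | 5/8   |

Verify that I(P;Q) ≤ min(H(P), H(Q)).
Marginal P(P) (row sums):
  P(P=0) = 3/8 + 0 = 3/8
  P(P=1) = 0 + 5/8 = 5/8
Marginal P(Q) (column sums):
  P(Q=0) = 3/8 + 0 = 3/8
  P(Q=1) = 0 + 5/8 = 5/8

H(P) = -[(3/8)·log₂(3/8) + (5/8)·log₂(5/8)]
  = 0.5306 + 0.4238
  = 0.9544 bits
H(Q) = -[(3/8)·log₂(3/8) + (5/8)·log₂(5/8)]
  = 0.5306 + 0.4238
  = 0.9544 bits
H(P,Q) = -[(3/8)·log₂(3/8) + (5/8)·log₂(5/8)]
  = 0.5306 + 0.4238
  = 0.9544 bits

I(P;Q) = H(P) + H(Q) - H(P,Q)
  = 0.9544 + 0.9544 - 0.9544
  = 0.9544 bits

min(H(P), H(Q)) = min(0.9544, 0.9544) = 0.9544 bits
Since 0.9544 ≤ 0.9544, the bound is satisfied ✓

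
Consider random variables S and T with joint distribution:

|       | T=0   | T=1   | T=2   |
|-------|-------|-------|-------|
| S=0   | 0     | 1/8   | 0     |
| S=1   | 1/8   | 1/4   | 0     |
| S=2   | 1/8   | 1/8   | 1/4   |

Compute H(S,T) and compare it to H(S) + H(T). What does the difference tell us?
Marginal P(S) (row sums):
  P(S=0) = 0 + 1/8 + 0 = 1/8
  P(S=1) = 1/8 + 1/4 + 0 = 3/8
  P(S=2) = 1/8 + 1/8 + 1/4 = 1/2
Marginal P(T) (column sums):
  P(T=0) = 0 + 1/8 + 1/8 = 1/4
  P(T=1) = 1/8 + 1/4 + 1/8 = 1/2
  P(T=2) = 0 + 0 + 1/4 = 1/4

H(S,T) = -[(1/8)·log₂(1/8) + (1/8)·log₂(1/8) + (1/4)·log₂(1/4) + (1/8)·log₂(1/8) + (1/8)·log₂(1/8) + (1/4)·log₂(1/4)]
  = 0.3750 + 0.3750 + 0.5000 + 0.3750 + 0.3750 + 0.5000
  = 2.5000 bits
H(S) = -[(1/8)·log₂(1/8) + (3/8)·log₂(3/8) + (1/2)·log₂(1/2)]
  = 0.3750 + 0.5306 + 0.5000
  = 1.4056 bits
H(T) = -[(1/4)·log₂(1/4) + (1/2)·log₂(1/2) + (1/4)·log₂(1/4)]
  = 0.5000 + 0.5000 + 0.5000
  = 1.5000 bits

H(S) + H(T) = 1.4056 + 1.5000 = 2.9056 bits
Difference: H(S) + H(T) - H(S,T) = 2.9056 - 2.5000 = 0.4056 bits = I(S;T)

The difference is the mutual information; it is positive here, so S and T are dependent (knowing one reduces uncertainty about the other by 0.4056 bits).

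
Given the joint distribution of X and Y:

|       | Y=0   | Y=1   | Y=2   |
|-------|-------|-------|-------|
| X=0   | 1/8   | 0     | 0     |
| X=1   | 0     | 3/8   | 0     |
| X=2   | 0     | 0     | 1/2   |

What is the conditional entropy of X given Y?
Marginal P(Y) (column sums):
  P(Y=0) = 1/8 + 0 + 0 = 1/8
  P(Y=1) = 0 + 3/8 + 0 = 3/8
  P(Y=2) = 0 + 0 + 1/2 = 1/2

H(X|Y) = -Σ P(X,Y)·log₂ P(X|Y), where P(X|Y) = P(X,Y) / P(Y)
  (cells with P(X,Y) = 0 contribute 0)
  (X=0,Y=0): P(X|Y) = (1/8)/(1/8) = 1;  -(1/8)·log₂(1) = 0.0000
  (X=1,Y=1): P(X|Y) = (3/8)/(3/8) = 1;  -(3/8)·log₂(1) = 0.0000
  (X=2,Y=2): P(X|Y) = (1/2)/(1/2) = 1;  -(1/2)·log₂(1) = 0.0000
H(X|Y) = 0.0000 + 0.0000 + 0.0000
  = 0.0000 bits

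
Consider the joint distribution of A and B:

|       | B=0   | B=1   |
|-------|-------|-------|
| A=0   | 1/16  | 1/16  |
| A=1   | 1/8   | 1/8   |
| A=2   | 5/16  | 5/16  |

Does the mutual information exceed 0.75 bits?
Marginal P(A) (row sums):
  P(A=0) = 1/16 + 1/16 = 1/8
  P(A=1) = 1/8 + 1/8 = 1/4
  P(A=2) = 5/16 + 5/16 = 5/8
Marginal P(B) (column sums):
  P(B=0) = 1/16 + 1/8 + 5/16 = 1/2
  P(B=1) = 1/16 + 1/8 + 5/16 = 1/2

H(A) = -[(1/8)·log₂(1/8) + (1/4)·log₂(1/4) + (5/8)·log₂(5/8)]
  = 0.3750 + 0.5000 + 0.4238
  = 1.2988 bits
H(B) = -[(1/2)·log₂(1/2) + (1/2)·log₂(1/2)]
  = 0.5000 + 0.5000
  = 1.0000 bits
H(A,B) = -[(1/16)·log₂(1/16) + (1/16)·log₂(1/16) + (1/8)·log₂(1/8) + (1/8)·log₂(1/8) + (5/16)·log₂(5/16) + (5/16)·log₂(5/16)]
  = 0.2500 + 0.2500 + 0.3750 + 0.3750 + 0.5244 + 0.5244
  = 2.2988 bits

I(A;B) = H(A) + H(B) - H(A,B)
  = 1.2988 + 1.0000 - 2.2988
  = 0.0000 bits

No. I(A;B) = 0.0000 bits, which is ≤ 0.75 bits.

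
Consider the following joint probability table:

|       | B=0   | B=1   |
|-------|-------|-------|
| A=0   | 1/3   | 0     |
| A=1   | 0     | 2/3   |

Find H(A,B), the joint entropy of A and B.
H(A,B) = -Σ P(A,B) log₂ P(A,B), summed over the non-zero cells:
H(A,B) = -[(1/3)·log₂(1/3) + (2/3)·log₂(2/3)]
  = 0.5283 + 0.3900
  = 0.9183 bits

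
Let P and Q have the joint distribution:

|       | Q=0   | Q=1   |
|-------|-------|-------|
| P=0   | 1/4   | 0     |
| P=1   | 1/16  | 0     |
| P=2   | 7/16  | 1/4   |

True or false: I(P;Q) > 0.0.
Marginal P(P) (row sums):
  P(P=0) = 1/4 + 0 = 1/4
  P(P=1) = 1/16 + 0 = 1/16
  P(P=2) = 7/16 + 1/4 = 11/16
Marginal P(Q) (column sums):
  P(Q=0) = 1/4 + 1/16 + 7/16 = 3/4
  P(Q=1) = 0 + 0 + 1/4 = 1/4

H(P) = -[(1/4)·log₂(1/4) + (1/16)·log₂(1/16) + (11/16)·log₂(11/16)]
  = 0.5000 + 0.2500 + 0.3716
  = 1.1216 bits
H(Q) = -[(3/4)·log₂(3/4) + (1/4)·log₂(1/4)]
  = 0.3113 + 0.5000
  = 0.8113 bits
H(P,Q) = -[(1/4)·log₂(1/4) + (1/16)·log₂(1/16) + (7/16)·log₂(7/16) + (1/4)·log₂(1/4)]
  = 0.5000 + 0.2500 + 0.5218 + 0.5000
  = 1.7718 bits

I(P;Q) = H(P) + H(Q) - H(P,Q)
  = 1.1216 + 0.8113 - 1.7718
  = 0.1611 bits

True. I(P;Q) = 0.1611 bits, which is > 0.0 bits.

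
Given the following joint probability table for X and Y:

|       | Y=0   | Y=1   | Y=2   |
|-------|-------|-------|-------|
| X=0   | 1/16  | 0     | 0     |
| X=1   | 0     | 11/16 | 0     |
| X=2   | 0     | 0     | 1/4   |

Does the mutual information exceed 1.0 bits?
Marginal P(X) (row sums):
  P(X=0) = 1/16 + 0 + 0 = 1/16
  P(X=1) = 0 + 11/16 + 0 = 11/16
  P(X=2) = 0 + 0 + 1/4 = 1/4
Marginal P(Y) (column sums):
  P(Y=0) = 1/16 + 0 + 0 = 1/16
  P(Y=1) = 0 + 11/16 + 0 = 11/16
  P(Y=2) = 0 + 0 + 1/4 = 1/4

H(X) = -[(1/16)·log₂(1/16) + (11/16)·log₂(11/16) + (1/4)·log₂(1/4)]
  = 0.2500 + 0.3716 + 0.5000
  = 1.1216 bits
H(Y) = -[(1/16)·log₂(1/16) + (11/16)·log₂(11/16) + (1/4)·log₂(1/4)]
  = 0.2500 + 0.3716 + 0.5000
  = 1.1216 bits
H(X,Y) = -[(1/16)·log₂(1/16) + (11/16)·log₂(11/16) + (1/4)·log₂(1/4)]
  = 0.2500 + 0.3716 + 0.5000
  = 1.1216 bits

I(X;Y) = H(X) + H(Y) - H(X,Y)
  = 1.1216 + 1.1216 - 1.1216
  = 1.1216 bits

Yes. I(X;Y) = 1.1216 bits, which is > 1.0 bits.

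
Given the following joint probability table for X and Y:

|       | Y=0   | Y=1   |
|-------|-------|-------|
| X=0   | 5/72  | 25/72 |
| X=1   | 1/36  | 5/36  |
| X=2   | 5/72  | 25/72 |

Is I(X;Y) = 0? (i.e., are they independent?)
Marginal P(X) (row sums):
  P(X=0) = 5/72 + 25/72 = 5/12
  P(X=1) = 1/36 + 5/36 = 1/6
  P(X=2) = 5/72 + 25/72 = 5/12
Marginal P(Y) (column sums):
  P(Y=0) = 5/72 + 1/36 + 5/72 = 1/6
  P(Y=1) = 25/72 + 5/36 + 25/72 = 5/6

X and Y are independent iff P(X=i,Y=j) = P(X=i)·P(Y=j) for every cell.
  P(X=0)·P(Y=0) = 5/12 × 1/6 = 5/72 = P(X=0,Y=0) ✓
  P(X=0)·P(Y=1) = 5/12 × 5/6 = 25/72 = P(X=0,Y=1) ✓
  P(X=1)·P(Y=0) = 1/6 × 1/6 = 1/36 = P(X=1,Y=0) ✓
  P(X=1)·P(Y=1) = 1/6 × 5/6 = 5/36 = P(X=1,Y=1) ✓
  P(X=2)·P(Y=0) = 5/12 × 1/6 = 5/72 = P(X=2,Y=0) ✓
  P(X=2)·P(Y=1) = 5/12 × 5/6 = 25/72 = P(X=2,Y=1) ✓

Yes, X and Y are independent: every cell factors, so I(X;Y) = 0 bits.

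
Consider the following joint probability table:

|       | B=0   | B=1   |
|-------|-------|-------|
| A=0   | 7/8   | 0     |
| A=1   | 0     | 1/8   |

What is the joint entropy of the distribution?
H(A,B) = -Σ P(A,B) log₂ P(A,B), summed over the non-zero cells:
H(A,B) = -[(7/8)·log₂(7/8) + (1/8)·log₂(1/8)]
  = 0.1686 + 0.3750
  = 0.5436 bits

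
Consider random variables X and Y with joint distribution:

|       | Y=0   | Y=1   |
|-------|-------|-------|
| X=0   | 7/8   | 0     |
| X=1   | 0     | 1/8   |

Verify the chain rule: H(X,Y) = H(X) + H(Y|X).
Left side:
H(X,Y) = -[(7/8)·log₂(7/8) + (1/8)·log₂(1/8)]
  = 0.1686 + 0.3750
  = 0.5436 bits

Right side:
Marginal P(X) (row sums):
  P(X=0) = 7/8 + 0 = 7/8
  P(X=1) = 0 + 1/8 = 1/8
H(X) = -[(7/8)·log₂(7/8) + (1/8)·log₂(1/8)]
  = 0.1686 + 0.3750
  = 0.5436 bits
H(Y|X) = -Σ P(X,Y)·log₂ P(Y|X), where P(Y|X) = P(X,Y) / P(X)
  (cells with P(X,Y) = 0 contribute 0)
  (X=0,Y=0): P(Y|X) = (7/8)/(7/8) = 1;  -(7/8)·log₂(1) = 0.0000
  (X=1,Y=1): P(Y|X) = (1/8)/(1/8) = 1;  -(1/8)·log₂(1) = 0.0000
H(Y|X) = 0.0000 + 0.0000
  = 0.0000 bits
H(X) + H(Y|X) = 0.5436 + 0.0000 = 0.5436 bits

Both sides equal 0.5436 bits, so the chain rule holds ✓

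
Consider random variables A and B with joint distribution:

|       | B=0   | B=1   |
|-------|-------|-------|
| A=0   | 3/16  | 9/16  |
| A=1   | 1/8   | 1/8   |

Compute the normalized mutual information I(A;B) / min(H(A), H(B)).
Marginal P(A) (row sums):
  P(A=0) = 3/16 + 9/16 = 3/4
  P(A=1) = 1/8 + 1/8 = 1/4
Marginal P(B) (column sums):
  P(B=0) = 3/16 + 1/8 = 5/16
  P(B=1) = 9/16 + 1/8 = 11/16

H(A) = -[(3/4)·log₂(3/4) + (1/4)·log₂(1/4)]
  = 0.3113 + 0.5000
  = 0.8113 bits
H(B) = -[(5/16)·log₂(5/16) + (11/16)·log₂(11/16)]
  = 0.5244 + 0.3716
  = 0.8960 bits
H(A,B) = -[(3/16)·log₂(3/16) + (9/16)·log₂(9/16) + (1/8)·log₂(1/8) + (1/8)·log₂(1/8)]
  = 0.4528 + 0.4669 + 0.3750 + 0.3750
  = 1.6697 bits

I(A;B) = H(A) + H(B) - H(A,B)
  = 0.8113 + 0.8960 - 1.6697
  = 0.0376 bits

min(H(A), H(B)) = min(0.8113, 0.8960) = 0.8113 bits
Normalized MI = 0.0376 / 0.8113 = 0.0463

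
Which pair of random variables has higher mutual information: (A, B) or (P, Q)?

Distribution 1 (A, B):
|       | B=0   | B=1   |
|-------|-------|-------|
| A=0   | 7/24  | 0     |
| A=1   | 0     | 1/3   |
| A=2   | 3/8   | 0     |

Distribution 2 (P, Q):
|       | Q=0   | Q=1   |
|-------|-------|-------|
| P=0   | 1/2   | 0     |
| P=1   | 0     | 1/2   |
Distribution 1 (A, B):
Marginal P(A) (row sums):
  P(A=0) = 7/24 + 0 = 7/24
  P(A=1) = 0 + 1/3 = 1/3
  P(A=2) = 3/8 + 0 = 3/8
Marginal P(B) (column sums):
  P(B=0) = 7/24 + 0 + 3/8 = 2/3
  P(B=1) = 0 + 1/3 + 0 = 1/3

H(A) = -[(7/24)·log₂(7/24) + (1/3)·log₂(1/3) + (3/8)·log₂(3/8)]
  = 0.5185 + 0.5283 + 0.5306
  = 1.5774 bits
H(B) = -[(2/3)·log₂(2/3) + (1/3)·log₂(1/3)]
  = 0.3900 + 0.5283
  = 0.9183 bits
H(A,B) = -[(7/24)·log₂(7/24) + (1/3)·log₂(1/3) + (3/8)·log₂(3/8)]
  = 0.5185 + 0.5283 + 0.5306
  = 1.5774 bits

I(A;B) = H(A) + H(B) - H(A,B)
  = 1.5774 + 0.9183 - 1.5774
  = 0.9183 bits

Distribution 2 (P, Q):
Marginal P(P) (row sums):
  P(P=0) = 1/2 + 0 = 1/2
  P(P=1) = 0 + 1/2 = 1/2
Marginal P(Q) (column sums):
  P(Q=0) = 1/2 + 0 = 1/2
  P(Q=1) = 0 + 1/2 = 1/2

H(P) = -[(1/2)·log₂(1/2) + (1/2)·log₂(1/2)]
  = 0.5000 + 0.5000
  = 1.0000 bits
H(Q) = -[(1/2)·log₂(1/2) + (1/2)·log₂(1/2)]
  = 0.5000 + 0.5000
  = 1.0000 bits
H(P,Q) = -[(1/2)·log₂(1/2) + (1/2)·log₂(1/2)]
  = 0.5000 + 0.5000
  = 1.0000 bits

I(P;Q) = H(P) + H(Q) - H(P,Q)
  = 1.0000 + 1.0000 - 1.0000
  = 1.0000 bits

I(P;Q) = 1.0000 bits > I(A;B) = 0.9183 bits, so (P, Q) has the higher mutual information (stronger dependence).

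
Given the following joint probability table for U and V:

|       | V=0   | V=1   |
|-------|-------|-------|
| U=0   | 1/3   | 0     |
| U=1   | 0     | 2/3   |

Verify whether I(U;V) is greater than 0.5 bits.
Marginal P(U) (row sums):
  P(U=0) = 1/3 + 0 = 1/3
  P(U=1) = 0 + 2/3 = 2/3
Marginal P(V) (column sums):
  P(V=0) = 1/3 + 0 = 1/3
  P(V=1) = 0 + 2/3 = 2/3

H(U) = -[(1/3)·log₂(1/3) + (2/3)·log₂(2/3)]
  = 0.5283 + 0.3900
  = 0.9183 bits
H(V) = -[(1/3)·log₂(1/3) + (2/3)·log₂(2/3)]
  = 0.5283 + 0.3900
  = 0.9183 bits
H(U,V) = -[(1/3)·log₂(1/3) + (2/3)·log₂(2/3)]
  = 0.5283 + 0.3900
  = 0.9183 bits

I(U;V) = H(U) + H(V) - H(U,V)
  = 0.9183 + 0.9183 - 0.9183
  = 0.9183 bits

Yes. I(U;V) = 0.9183 bits, which is > 0.5 bits.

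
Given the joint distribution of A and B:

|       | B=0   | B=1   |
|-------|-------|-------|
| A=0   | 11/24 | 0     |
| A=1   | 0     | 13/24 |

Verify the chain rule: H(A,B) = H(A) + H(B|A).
Left side:
H(A,B) = -[(11/24)·log₂(11/24) + (13/24)·log₂(13/24)]
  = 0.5159 + 0.4791
  = 0.9950 bits

Right side:
Marginal P(A) (row sums):
  P(A=0) = 11/24 + 0 = 11/24
  P(A=1) = 0 + 13/24 = 13/24
H(A) = -[(11/24)·log₂(11/24) + (13/24)·log₂(13/24)]
  = 0.5159 + 0.4791
  = 0.9950 bits
H(B|A) = -Σ P(A,B)·log₂ P(B|A), where P(B|A) = P(A,B) / P(A)
  (cells with P(A,B) = 0 contribute 0)
  (A=0,B=0): P(B|A) = (11/24)/(11/24) = 1;  -(11/24)·log₂(1) = 0.0000
  (A=1,B=1): P(B|A) = (13/24)/(13/24) = 1;  -(13/24)·log₂(1) = 0.0000
H(B|A) = 0.0000 + 0.0000
  = 0.0000 bits
H(A) + H(B|A) = 0.9950 + 0.0000 = 0.9950 bits

Both sides equal 0.9950 bits, so the chain rule holds ✓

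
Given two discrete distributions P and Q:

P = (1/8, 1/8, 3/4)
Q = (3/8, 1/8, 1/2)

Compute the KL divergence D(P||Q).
D(P||Q) = Σ P(i) log₂(P(i)/Q(i))
  i=0: (1/8) × log₂((1/8)/(3/8)) = (1/8) × log₂(1/3) = -0.1981
  i=1: (1/8) × log₂((1/8)/(1/8)) = (1/8) × log₂(1) = 0.0000
  i=2: (3/4) × log₂((3/4)/(1/2)) = (3/4) × log₂(3/2) = 0.4387
D(P||Q) = -0.1981 + 0.0000 + 0.4387
  = 0.2406 bits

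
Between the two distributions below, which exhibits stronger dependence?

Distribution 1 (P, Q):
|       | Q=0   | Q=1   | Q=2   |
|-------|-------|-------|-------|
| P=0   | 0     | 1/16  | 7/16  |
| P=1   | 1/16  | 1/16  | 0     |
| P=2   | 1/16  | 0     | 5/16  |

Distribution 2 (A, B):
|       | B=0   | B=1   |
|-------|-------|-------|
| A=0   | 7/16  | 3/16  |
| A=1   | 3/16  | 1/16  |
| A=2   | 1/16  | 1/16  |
Distribution 1 (P, Q):
Marginal P(P) (row sums):
  P(P=0) = 0 + 1/16 + 7/16 = 1/2
  P(P=1) = 1/16 + 1/16 + 0 = 1/8
  P(P=2) = 1/16 + 0 + 5/16 = 3/8
Marginal P(Q) (column sums):
  P(Q=0) = 0 + 1/16 + 1/16 = 1/8
  P(Q=1) = 1/16 + 1/16 + 0 = 1/8
  P(Q=2) = 7/16 + 0 + 5/16 = 3/4

H(P) = -[(1/2)·log₂(1/2) + (1/8)·log₂(1/8) + (3/8)·log₂(3/8)]
  = 0.5000 + 0.3750 + 0.5306
  = 1.4056 bits
H(Q) = -[(1/8)·log₂(1/8) + (1/8)·log₂(1/8) + (3/4)·log₂(3/4)]
  = 0.3750 + 0.3750 + 0.3113
  = 1.0613 bits
H(P,Q) = -[(1/16)·log₂(1/16) + (7/16)·log₂(7/16) + (1/16)·log₂(1/16) + (1/16)·log₂(1/16) + (1/16)·log₂(1/16) + (5/16)·log₂(5/16)]
  = 0.2500 + 0.5218 + 0.2500 + 0.2500 + 0.2500 + 0.5244
  = 2.0462 bits

I(P;Q) = H(P) + H(Q) - H(P,Q)
  = 1.4056 + 1.0613 - 2.0462
  = 0.4207 bits

Distribution 2 (A, B):
Marginal P(A) (row sums):
  P(A=0) = 7/16 + 3/16 = 5/8
  P(A=1) = 3/16 + 1/16 = 1/4
  P(A=2) = 1/16 + 1/16 = 1/8
Marginal P(B) (column sums):
  P(B=0) = 7/16 + 3/16 + 1/16 = 11/16
  P(B=1) = 3/16 + 1/16 + 1/16 = 5/16

H(A) = -[(5/8)·log₂(5/8) + (1/4)·log₂(1/4) + (1/8)·log₂(1/8)]
  = 0.4238 + 0.5000 + 0.3750
  = 1.2988 bits
H(B) = -[(11/16)·log₂(11/16) + (5/16)·log₂(5/16)]
  = 0.3716 + 0.5244
  = 0.8960 bits
H(A,B) = -[(7/16)·log₂(7/16) + (3/16)·log₂(3/16) + (3/16)·log₂(3/16) + (1/16)·log₂(1/16) + (1/16)·log₂(1/16) + (1/16)·log₂(1/16)]
  = 0.5218 + 0.4528 + 0.4528 + 0.2500 + 0.2500 + 0.2500
  = 2.1774 bits

I(A;B) = H(A) + H(B) - H(A,B)
  = 1.2988 + 0.8960 - 2.1774
  = 0.0174 bits

I(P;Q) = 0.4207 bits > I(A;B) = 0.0174 bits, so (P, Q) has the higher mutual information (stronger dependence).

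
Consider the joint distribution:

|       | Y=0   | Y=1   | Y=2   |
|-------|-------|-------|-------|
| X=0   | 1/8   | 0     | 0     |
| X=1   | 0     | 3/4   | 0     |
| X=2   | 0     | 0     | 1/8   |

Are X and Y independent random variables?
Marginal P(X) (row sums):
  P(X=0) = 1/8 + 0 + 0 = 1/8
  P(X=1) = 0 + 3/4 + 0 = 3/4
  P(X=2) = 0 + 0 + 1/8 = 1/8
Marginal P(Y) (column sums):
  P(Y=0) = 1/8 + 0 + 0 = 1/8
  P(Y=1) = 0 + 3/4 + 0 = 3/4
  P(Y=2) = 0 + 0 + 1/8 = 1/8

X and Y are independent iff P(X=i,Y=j) = P(X=i)·P(Y=j) for every cell.
  P(X=0)·P(Y=0) = 1/8 × 1/8 = 1/64, but P(X=0,Y=0) = 1/8 ✗

No, X and Y are not independent. Quantitatively, I(X;Y) > 0:

H(X) = -[(1/8)·log₂(1/8) + (3/4)·log₂(3/4) + (1/8)·log₂(1/8)]
  = 0.3750 + 0.3113 + 0.3750
  = 1.0613 bits
H(Y) = -[(1/8)·log₂(1/8) + (3/4)·log₂(3/4) + (1/8)·log₂(1/8)]
  = 0.3750 + 0.3113 + 0.3750
  = 1.0613 bits
H(X,Y) = -[(1/8)·log₂(1/8) + (3/4)·log₂(3/4) + (1/8)·log₂(1/8)]
  = 0.3750 + 0.3113 + 0.3750
  = 1.0613 bits
I(X;Y) = H(X) + H(Y) - H(X,Y) = 1.0613 + 1.0613 - 1.0613 = 1.0613 bits > 0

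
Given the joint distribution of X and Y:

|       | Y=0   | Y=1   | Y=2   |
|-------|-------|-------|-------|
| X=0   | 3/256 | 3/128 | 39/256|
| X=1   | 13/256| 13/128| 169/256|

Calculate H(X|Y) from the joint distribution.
Marginal P(Y) (column sums):
  P(Y=0) = 3/256 + 13/256 = 1/16
  P(Y=1) = 3/128 + 13/128 = 1/8
  P(Y=2) = 39/256 + 169/256 = 13/16

H(X|Y) = -Σ P(X,Y)·log₂ P(X|Y), where P(X|Y) = P(X,Y) / P(Y)
  (X=0,Y=0): P(X|Y) = (3/256)/(1/16) = 3/16;  -(3/256)·log₂(3/16) = 0.0283
  (X=0,Y=1): P(X|Y) = (3/128)/(1/8) = 3/16;  -(3/128)·log₂(3/16) = 0.0566
  (X=0,Y=2): P(X|Y) = (39/256)/(13/16) = 3/16;  -(39/256)·log₂(3/16) = 0.3679
  (X=1,Y=0): P(X|Y) = (13/256)/(1/16) = 13/16;  -(13/256)·log₂(13/16) = 0.0152
  (X=1,Y=1): P(X|Y) = (13/128)/(1/8) = 13/16;  -(13/128)·log₂(13/16) = 0.0304
  (X=1,Y=2): P(X|Y) = (169/256)/(13/16) = 13/16;  -(169/256)·log₂(13/16) = 0.1978
H(X|Y) = 0.0283 + 0.0566 + 0.3679 + 0.0152 + 0.0304 + 0.1978
  = 0.6962 bits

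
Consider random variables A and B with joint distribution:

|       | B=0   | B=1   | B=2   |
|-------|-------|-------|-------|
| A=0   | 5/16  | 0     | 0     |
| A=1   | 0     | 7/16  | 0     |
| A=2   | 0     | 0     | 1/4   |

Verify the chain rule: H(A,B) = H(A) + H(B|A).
Left side:
H(A,B) = -[(5/16)·log₂(5/16) + (7/16)·log₂(7/16) + (1/4)·log₂(1/4)]
  = 0.5244 + 0.5218 + 0.5000
  = 1.5462 bits

Right side:
Marginal P(A) (row sums):
  P(A=0) = 5/16 + 0 + 0 = 5/16
  P(A=1) = 0 + 7/16 + 0 = 7/16
  P(A=2) = 0 + 0 + 1/4 = 1/4
H(A) = -[(5/16)·log₂(5/16) + (7/16)·log₂(7/16) + (1/4)·log₂(1/4)]
  = 0.5244 + 0.5218 + 0.5000
  = 1.5462 bits
H(B|A) = -Σ P(A,B)·log₂ P(B|A), where P(B|A) = P(A,B) / P(A)
  (cells with P(A,B) = 0 contribute 0)
  (A=0,B=0): P(B|A) = (5/16)/(5/16) = 1;  -(5/16)·log₂(1) = 0.0000
  (A=1,B=1): P(B|A) = (7/16)/(7/16) = 1;  -(7/16)·log₂(1) = 0.0000
  (A=2,B=2): P(B|A) = (1/4)/(1/4) = 1;  -(1/4)·log₂(1) = 0.0000
H(B|A) = 0.0000 + 0.0000 + 0.0000
  = 0.0000 bits
H(A) + H(B|A) = 1.5462 + 0.0000 = 1.5462 bits

Both sides equal 1.5462 bits, so the chain rule holds ✓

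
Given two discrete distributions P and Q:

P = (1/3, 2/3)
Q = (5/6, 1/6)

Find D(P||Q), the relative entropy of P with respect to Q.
D(P||Q) = Σ P(i) log₂(P(i)/Q(i))
  i=0: (1/3) × log₂((1/3)/(5/6)) = (1/3) × log₂(2/5) = -0.4406
  i=1: (2/3) × log₂((2/3)/(1/6)) = (2/3) × log₂(4) = 1.3333
D(P||Q) = -0.4406 + 1.3333
  = 0.8927 bits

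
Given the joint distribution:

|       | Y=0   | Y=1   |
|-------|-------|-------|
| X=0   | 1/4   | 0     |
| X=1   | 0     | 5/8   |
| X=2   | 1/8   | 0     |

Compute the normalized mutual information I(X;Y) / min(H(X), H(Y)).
Marginal P(X) (row sums):
  P(X=0) = 1/4 + 0 = 1/4
  P(X=1) = 0 + 5/8 = 5/8
  P(X=2) = 1/8 + 0 = 1/8
Marginal P(Y) (column sums):
  P(Y=0) = 1/4 + 0 + 1/8 = 3/8
  P(Y=1) = 0 + 5/8 + 0 = 5/8

H(X) = -[(1/4)·log₂(1/4) + (5/8)·log₂(5/8) + (1/8)·log₂(1/8)]
  = 0.5000 + 0.4238 + 0.3750
  = 1.2988 bits
H(Y) = -[(3/8)·log₂(3/8) + (5/8)·log₂(5/8)]
  = 0.5306 + 0.4238
  = 0.9544 bits
H(X,Y) = -[(1/4)·log₂(1/4) + (5/8)·log₂(5/8) + (1/8)·log₂(1/8)]
  = 0.5000 + 0.4238 + 0.3750
  = 1.2988 bits

I(X;Y) = H(X) + H(Y) - H(X,Y)
  = 1.2988 + 0.9544 - 1.2988
  = 0.9544 bits

min(H(X), H(Y)) = min(1.2988, 0.9544) = 0.9544 bits
Normalized MI = 0.9544 / 0.9544 = 1.0000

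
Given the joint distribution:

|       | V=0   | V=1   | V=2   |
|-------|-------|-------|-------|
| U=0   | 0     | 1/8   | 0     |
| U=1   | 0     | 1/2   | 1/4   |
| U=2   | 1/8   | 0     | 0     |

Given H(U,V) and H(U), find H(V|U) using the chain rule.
From the chain rule: H(U,V) = H(U) + H(V|U)
Therefore: H(V|U) = H(U,V) - H(U)

H(U,V) = -[(1/8)·log₂(1/8) + (1/2)·log₂(1/2) + (1/4)·log₂(1/4) + (1/8)·log₂(1/8)]
  = 0.3750 + 0.5000 + 0.5000 + 0.3750
  = 1.7500 bits
Marginal P(U) (row sums):
  P(U=0) = 0 + 1/8 + 0 = 1/8
  P(U=1) = 0 + 1/2 + 1/4 = 3/4
  P(U=2) = 1/8 + 0 + 0 = 1/8
H(U) = -[(1/8)·log₂(1/8) + (3/4)·log₂(3/4) + (1/8)·log₂(1/8)]
  = 0.3750 + 0.3113 + 0.3750
  = 1.0613 bits

H(V|U) = 1.7500 - 1.0613 = 0.6887 bits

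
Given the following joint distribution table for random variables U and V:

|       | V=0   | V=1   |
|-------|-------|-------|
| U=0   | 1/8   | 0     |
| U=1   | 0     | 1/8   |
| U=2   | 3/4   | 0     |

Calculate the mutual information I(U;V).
Marginal P(U) (row sums):
  P(U=0) = 1/8 + 0 = 1/8
  P(U=1) = 0 + 1/8 = 1/8
  P(U=2) = 3/4 + 0 = 3/4
Marginal P(V) (column sums):
  P(V=0) = 1/8 + 0 + 3/4 = 7/8
  P(V=1) = 0 + 1/8 + 0 = 1/8

H(U) = -[(1/8)·log₂(1/8) + (1/8)·log₂(1/8) + (3/4)·log₂(3/4)]
  = 0.3750 + 0.3750 + 0.3113
  = 1.0613 bits
H(V) = -[(7/8)·log₂(7/8) + (1/8)·log₂(1/8)]
  = 0.1686 + 0.3750
  = 0.5436 bits
H(U,V) = -[(1/8)·log₂(1/8) + (1/8)·log₂(1/8) + (3/4)·log₂(3/4)]
  = 0.3750 + 0.3750 + 0.3113
  = 1.0613 bits

I(U;V) = H(U) + H(V) - H(U,V)
  = 1.0613 + 0.5436 - 1.0613
  = 0.5436 bits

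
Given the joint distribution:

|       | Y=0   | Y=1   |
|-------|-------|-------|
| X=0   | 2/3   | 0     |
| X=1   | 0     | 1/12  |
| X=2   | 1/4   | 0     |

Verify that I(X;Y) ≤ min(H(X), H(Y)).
Marginal P(X) (row sums):
  P(X=0) = 2/3 + 0 = 2/3
  P(X=1) = 0 + 1/12 = 1/12
  P(X=2) = 1/4 + 0 = 1/4
Marginal P(Y) (column sums):
  P(Y=0) = 2/3 + 0 + 1/4 = 11/12
  P(Y=1) = 0 + 1/12 + 0 = 1/12

H(X) = -[(2/3)·log₂(2/3) + (1/12)·log₂(1/12) + (1/4)·log₂(1/4)]
  = 0.3900 + 0.2987 + 0.5000
  = 1.1887 bits
H(Y) = -[(11/12)·log₂(11/12) + (1/12)·log₂(1/12)]
  = 0.1151 + 0.2987
  = 0.4138 bits
H(X,Y) = -[(2/3)·log₂(2/3) + (1/12)·log₂(1/12) + (1/4)·log₂(1/4)]
  = 0.3900 + 0.2987 + 0.5000
  = 1.1887 bits

I(X;Y) = H(X) + H(Y) - H(X,Y)
  = 1.1887 + 0.4138 - 1.1887
  = 0.4138 bits

min(H(X), H(Y)) = min(1.1887, 0.4138) = 0.4138 bits
Since 0.4138 ≤ 0.4138, the bound is satisfied ✓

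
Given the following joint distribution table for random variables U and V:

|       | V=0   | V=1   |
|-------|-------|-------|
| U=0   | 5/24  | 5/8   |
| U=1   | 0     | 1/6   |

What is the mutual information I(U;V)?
Marginal P(U) (row sums):
  P(U=0) = 5/24 + 5/8 = 5/6
  P(U=1) = 0 + 1/6 = 1/6
Marginal P(V) (column sums):
  P(V=0) = 5/24 + 0 = 5/24
  P(V=1) = 5/8 + 1/6 = 19/24

H(U) = -[(5/6)·log₂(5/6) + (1/6)·log₂(1/6)]
  = 0.2192 + 0.4308
  = 0.6500 bits
H(V) = -[(5/24)·log₂(5/24) + (19/24)·log₂(19/24)]
  = 0.4715 + 0.2668
  = 0.7383 bits
H(U,V) = -[(5/24)·log₂(5/24) + (5/8)·log₂(5/8) + (1/6)·log₂(1/6)]
  = 0.4715 + 0.4238 + 0.4308
  = 1.3261 bits

I(U;V) = H(U) + H(V) - H(U,V)
  = 0.6500 + 0.7383 - 1.3261
  = 0.0622 bits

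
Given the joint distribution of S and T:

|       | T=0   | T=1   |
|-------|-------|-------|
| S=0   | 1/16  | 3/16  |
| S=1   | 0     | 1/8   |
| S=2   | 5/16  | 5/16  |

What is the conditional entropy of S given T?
Marginal P(T) (column sums):
  P(T=0) = 1/16 + 0 + 5/16 = 3/8
  P(T=1) = 3/16 + 1/8 + 5/16 = 5/8

H(S|T) = -Σ P(S,T)·log₂ P(S|T), where P(S|T) = P(S,T) / P(T)
  (cells with P(S,T) = 0 contribute 0)
  (S=0,T=0): P(S|T) = (1/16)/(3/8) = 1/6;  -(1/16)·log₂(1/6) = 0.1616
  (S=0,T=1): P(S|T) = (3/16)/(5/8) = 3/10;  -(3/16)·log₂(3/10) = 0.3257
  (S=1,T=1): P(S|T) = (1/8)/(5/8) = 1/5;  -(1/8)·log₂(1/5) = 0.2902
  (S=2,T=0): P(S|T) = (5/16)/(3/8) = 5/6;  -(5/16)·log₂(5/6) = 0.0822
  (S=2,T=1): P(S|T) = (5/16)/(5/8) = 1/2;  -(5/16)·log₂(1/2) = 0.3125
H(S|T) = 0.1616 + 0.3257 + 0.2902 + 0.0822 + 0.3125
  = 1.1722 bits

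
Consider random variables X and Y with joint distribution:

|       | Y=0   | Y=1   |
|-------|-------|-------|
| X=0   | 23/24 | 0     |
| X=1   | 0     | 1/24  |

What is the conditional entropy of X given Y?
Marginal P(Y) (column sums):
  P(Y=0) = 23/24 + 0 = 23/24
  P(Y=1) = 0 + 1/24 = 1/24

H(X|Y) = -Σ P(X,Y)·log₂ P(X|Y), where P(X|Y) = P(X,Y) / P(Y)
  (cells with P(X,Y) = 0 contribute 0)
  (X=0,Y=0): P(X|Y) = (23/24)/(23/24) = 1;  -(23/24)·log₂(1) = 0.0000
  (X=1,Y=1): P(X|Y) = (1/24)/(1/24) = 1;  -(1/24)·log₂(1) = 0.0000
H(X|Y) = 0.0000 + 0.0000
  = 0.0000 bits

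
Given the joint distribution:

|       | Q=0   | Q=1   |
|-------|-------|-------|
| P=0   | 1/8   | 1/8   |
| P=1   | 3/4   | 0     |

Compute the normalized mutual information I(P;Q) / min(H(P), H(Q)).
Marginal P(P) (row sums):
  P(P=0) = 1/8 + 1/8 = 1/4
  P(P=1) = 3/4 + 0 = 3/4
Marginal P(Q) (column sums):
  P(Q=0) = 1/8 + 3/4 = 7/8
  P(Q=1) = 1/8 + 0 = 1/8

H(P) = -[(1/4)·log₂(1/4) + (3/4)·log₂(3/4)]
  = 0.5000 + 0.3113
  = 0.8113 bits
H(Q) = -[(7/8)·log₂(7/8) + (1/8)·log₂(1/8)]
  = 0.1686 + 0.3750
  = 0.5436 bits
H(P,Q) = -[(1/8)·log₂(1/8) + (1/8)·log₂(1/8) + (3/4)·log₂(3/4)]
  = 0.3750 + 0.3750 + 0.3113
  = 1.0613 bits

I(P;Q) = H(P) + H(Q) - H(P,Q)
  = 0.8113 + 0.5436 - 1.0613
  = 0.2936 bits

min(H(P), H(Q)) = min(0.8113, 0.5436) = 0.5436 bits
Normalized MI = 0.2936 / 0.5436 = 0.5401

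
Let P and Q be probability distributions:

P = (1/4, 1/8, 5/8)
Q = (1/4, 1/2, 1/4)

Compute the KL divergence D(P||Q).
D(P||Q) = Σ P(i) log₂(P(i)/Q(i))
  i=0: (1/4) × log₂((1/4)/(1/4)) = (1/4) × log₂(1) = 0.0000
  i=1: (1/8) × log₂((1/8)/(1/2)) = (1/8) × log₂(1/4) = -0.2500
  i=2: (5/8) × log₂((5/8)/(1/4)) = (5/8) × log₂(5/2) = 0.8262
D(P||Q) = 0.0000 - 0.2500 + 0.8262
  = 0.5762 bits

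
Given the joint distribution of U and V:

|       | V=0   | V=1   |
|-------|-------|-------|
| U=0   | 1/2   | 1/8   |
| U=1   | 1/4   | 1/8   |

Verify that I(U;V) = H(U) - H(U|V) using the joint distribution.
Left side, from I(U;V) = H(U) + H(V) - H(U,V):
Marginal P(U) (row sums):
  P(U=0) = 1/2 + 1/8 = 5/8
  P(U=1) = 1/4 + 1/8 = 3/8
Marginal P(V) (column sums):
  P(V=0) = 1/2 + 1/4 = 3/4
  P(V=1) = 1/8 + 1/8 = 1/4

H(U) = -[(5/8)·log₂(5/8) + (3/8)·log₂(3/8)]
  = 0.4238 + 0.5306
  = 0.9544 bits
H(V) = -[(3/4)·log₂(3/4) + (1/4)·log₂(1/4)]
  = 0.3113 + 0.5000
  = 0.8113 bits
H(U,V) = -[(1/2)·log₂(1/2) + (1/8)·log₂(1/8) + (1/4)·log₂(1/4) + (1/8)·log₂(1/8)]
  = 0.5000 + 0.3750 + 0.5000 + 0.3750
  = 1.7500 bits

I(U;V) = H(U) + H(V) - H(U,V)
  = 0.9544 + 0.8113 - 1.7500
  = 0.0157 bits

Right side, with H(U|V) computed directly from the conditional probabilities:
H(U|V) = -Σ P(U,V)·log₂ P(U|V), where P(U|V) = P(U,V) / P(V)
  (U=0,V=0): P(U|V) = (1/2)/(3/4) = 2/3;  -(1/2)·log₂(2/3) = 0.2925
  (U=0,V=1): P(U|V) = (1/8)/(1/4) = 1/2;  -(1/8)·log₂(1/2) = 0.1250
  (U=1,V=0): P(U|V) = (1/4)/(3/4) = 1/3;  -(1/4)·log₂(1/3) = 0.3962
  (U=1,V=1): P(U|V) = (1/8)/(1/4) = 1/2;  -(1/8)·log₂(1/2) = 0.1250
H(U|V) = 0.2925 + 0.1250 + 0.3962 + 0.1250
  = 0.9387 bits
H(U) - H(U|V) = 0.9544 - 0.9387 = 0.0157 bits

Both sides equal 0.0157 bits, so I(U;V) = H(U) - H(U|V) ✓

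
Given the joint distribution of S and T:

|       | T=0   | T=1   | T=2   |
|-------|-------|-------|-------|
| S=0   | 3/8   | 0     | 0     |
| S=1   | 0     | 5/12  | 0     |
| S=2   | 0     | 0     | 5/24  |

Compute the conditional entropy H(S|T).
Marginal P(T) (column sums):
  P(T=0) = 3/8 + 0 + 0 = 3/8
  P(T=1) = 0 + 5/12 + 0 = 5/12
  P(T=2) = 0 + 0 + 5/24 = 5/24

H(S|T) = -Σ P(S,T)·log₂ P(S|T), where P(S|T) = P(S,T) / P(T)
  (cells with P(S,T) = 0 contribute 0)
  (S=0,T=0): P(S|T) = (3/8)/(3/8) = 1;  -(3/8)·log₂(1) = 0.0000
  (S=1,T=1): P(S|T) = (5/12)/(5/12) = 1;  -(5/12)·log₂(1) = 0.0000
  (S=2,T=2): P(S|T) = (5/24)/(5/24) = 1;  -(5/24)·log₂(1) = 0.0000
H(S|T) = 0.0000 + 0.0000 + 0.0000
  = 0.0000 bits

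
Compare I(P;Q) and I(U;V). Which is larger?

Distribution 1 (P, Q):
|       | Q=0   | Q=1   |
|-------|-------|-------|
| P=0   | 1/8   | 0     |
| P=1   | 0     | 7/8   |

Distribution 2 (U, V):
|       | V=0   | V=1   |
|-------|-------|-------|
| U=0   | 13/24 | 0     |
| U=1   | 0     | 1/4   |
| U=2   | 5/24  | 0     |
Distribution 1 (P, Q):
Marginal P(P) (row sums):
  P(P=0) = 1/8 + 0 = 1/8
  P(P=1) = 0 + 7/8 = 7/8
Marginal P(Q) (column sums):
  P(Q=0) = 1/8 + 0 = 1/8
  P(Q=1) = 0 + 7/8 = 7/8

H(P) = -[(1/8)·log₂(1/8) + (7/8)·log₂(7/8)]
  = 0.3750 + 0.1686
  = 0.5436 bits
H(Q) = -[(1/8)·log₂(1/8) + (7/8)·log₂(7/8)]
  = 0.3750 + 0.1686
  = 0.5436 bits
H(P,Q) = -[(1/8)·log₂(1/8) + (7/8)·log₂(7/8)]
  = 0.3750 + 0.1686
  = 0.5436 bits

I(P;Q) = H(P) + H(Q) - H(P,Q)
  = 0.5436 + 0.5436 - 0.5436
  = 0.5436 bits

Distribution 2 (U, V):
Marginal P(U) (row sums):
  P(U=0) = 13/24 + 0 = 13/24
  P(U=1) = 0 + 1/4 = 1/4
  P(U=2) = 5/24 + 0 = 5/24
Marginal P(V) (column sums):
  P(V=0) = 13/24 + 0 + 5/24 = 3/4
  P(V=1) = 0 + 1/4 + 0 = 1/4

H(U) = -[(13/24)·log₂(13/24) + (1/4)·log₂(1/4) + (5/24)·log₂(5/24)]
  = 0.4791 + 0.5000 + 0.4715
  = 1.4506 bits
H(V) = -[(3/4)·log₂(3/4) + (1/4)·log₂(1/4)]
  = 0.3113 + 0.5000
  = 0.8113 bits
H(U,V) = -[(13/24)·log₂(13/24) + (1/4)·log₂(1/4) + (5/24)·log₂(5/24)]
  = 0.4791 + 0.5000 + 0.4715
  = 1.4506 bits

I(U;V) = H(U) + H(V) - H(U,V)
  = 1.4506 + 0.8113 - 1.4506
  = 0.8113 bits

I(U;V) = 0.8113 bits > I(P;Q) = 0.5436 bits, so (U, V) has the higher mutual information (stronger dependence).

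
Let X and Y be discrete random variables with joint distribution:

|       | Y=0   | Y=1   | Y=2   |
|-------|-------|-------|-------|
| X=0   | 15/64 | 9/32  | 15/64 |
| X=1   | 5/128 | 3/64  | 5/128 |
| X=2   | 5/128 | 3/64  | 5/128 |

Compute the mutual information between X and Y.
Marginal P(X) (row sums):
  P(X=0) = 15/64 + 9/32 + 15/64 = 3/4
  P(X=1) = 5/128 + 3/64 + 5/128 = 1/8
  P(X=2) = 5/128 + 3/64 + 5/128 = 1/8
Marginal P(Y) (column sums):
  P(Y=0) = 15/64 + 5/128 + 5/128 = 5/16
  P(Y=1) = 9/32 + 3/64 + 3/64 = 3/8
  P(Y=2) = 15/64 + 5/128 + 5/128 = 5/16

H(X) = -[(3/4)·log₂(3/4) + (1/8)·log₂(1/8) + (1/8)·log₂(1/8)]
  = 0.3113 + 0.3750 + 0.3750
  = 1.0613 bits
H(Y) = -[(5/16)·log₂(5/16) + (3/8)·log₂(3/8) + (5/16)·log₂(5/16)]
  = 0.5244 + 0.5306 + 0.5244
  = 1.5794 bits
H(X,Y) = -[(15/64)·log₂(15/64) + (9/32)·log₂(9/32) + (15/64)·log₂(15/64) + (5/128)·log₂(5/128) + (3/64)·log₂(3/64) + (5/128)·log₂(5/128) + (5/128)·log₂(5/128) + (3/64)·log₂(3/64) + (5/128)·log₂(5/128)]
  = 0.4906 + 0.5147 + 0.4906 + 0.1827 + 0.2070 + 0.1827 + 0.1827 + 0.2070 + 0.1827
  = 2.6407 bits

I(X;Y) = H(X) + H(Y) - H(X,Y)
  = 1.0613 + 1.5794 - 2.6407
  = 0.0000 bits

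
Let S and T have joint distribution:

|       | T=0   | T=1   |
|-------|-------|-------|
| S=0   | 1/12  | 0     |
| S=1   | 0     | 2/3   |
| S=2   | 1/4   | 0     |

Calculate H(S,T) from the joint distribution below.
H(S,T) = -Σ P(S,T) log₂ P(S,T), summed over the non-zero cells:
H(S,T) = -[(1/12)·log₂(1/12) + (2/3)·log₂(2/3) + (1/4)·log₂(1/4)]
  = 0.2987 + 0.3900 + 0.5000
  = 1.1887 bits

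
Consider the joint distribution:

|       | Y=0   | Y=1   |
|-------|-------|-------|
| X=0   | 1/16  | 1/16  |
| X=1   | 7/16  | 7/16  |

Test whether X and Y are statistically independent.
Marginal P(X) (row sums):
  P(X=0) = 1/16 + 1/16 = 1/8
  P(X=1) = 7/16 + 7/16 = 7/8
Marginal P(Y) (column sums):
  P(Y=0) = 1/16 + 7/16 = 1/2
  P(Y=1) = 1/16 + 7/16 = 1/2

X and Y are independent iff P(X=i,Y=j) = P(X=i)·P(Y=j) for every cell.
  P(X=0)·P(Y=0) = 1/8 × 1/2 = 1/16 = P(X=0,Y=0) ✓
  P(X=0)·P(Y=1) = 1/8 × 1/2 = 1/16 = P(X=0,Y=1) ✓
  P(X=1)·P(Y=0) = 7/8 × 1/2 = 7/16 = P(X=1,Y=0) ✓
  P(X=1)·P(Y=1) = 7/8 × 1/2 = 7/16 = P(X=1,Y=1) ✓

Yes, X and Y are independent: every cell factors, so I(X;Y) = 0 bits.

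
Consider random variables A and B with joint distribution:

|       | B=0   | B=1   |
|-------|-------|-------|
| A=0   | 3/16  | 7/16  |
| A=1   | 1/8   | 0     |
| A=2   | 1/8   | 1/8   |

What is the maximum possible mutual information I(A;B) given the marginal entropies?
The upper bound on mutual information is I(A;B) ≤ min(H(A), H(B)).

Marginal P(A) (row sums):
  P(A=0) = 3/16 + 7/16 = 5/8
  P(A=1) = 1/8 + 0 = 1/8
  P(A=2) = 1/8 + 1/8 = 1/4
Marginal P(B) (column sums):
  P(B=0) = 3/16 + 1/8 + 1/8 = 7/16
  P(B=1) = 7/16 + 0 + 1/8 = 9/16

H(A) = -[(5/8)·log₂(5/8) + (1/8)·log₂(1/8) + (1/4)·log₂(1/4)]
  = 0.4238 + 0.3750 + 0.5000
  = 1.2988 bits
H(B) = -[(7/16)·log₂(7/16) + (9/16)·log₂(9/16)]
  = 0.5218 + 0.4669
  = 0.9887 bits

Maximum possible I(A;B) = min(1.2988, 0.9887) = 0.9887 bits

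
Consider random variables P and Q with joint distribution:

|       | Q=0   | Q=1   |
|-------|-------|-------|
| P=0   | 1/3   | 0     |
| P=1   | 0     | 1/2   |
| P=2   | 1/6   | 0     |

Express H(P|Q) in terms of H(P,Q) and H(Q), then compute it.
H(P|Q) = H(P,Q) - H(Q)

Marginal P(Q) (column sums):
  P(Q=0) = 1/3 + 0 + 1/6 = 1/2
  P(Q=1) = 0 + 1/2 + 0 = 1/2

H(P,Q) = -[(1/3)·log₂(1/3) + (1/2)·log₂(1/2) + (1/6)·log₂(1/6)]
  = 0.5283 + 0.5000 + 0.4308
  = 1.4591 bits
H(Q) = -[(1/2)·log₂(1/2) + (1/2)·log₂(1/2)]
  = 0.5000 + 0.5000
  = 1.0000 bits

H(P|Q) = 1.4591 - 1.0000 = 0.4591 bits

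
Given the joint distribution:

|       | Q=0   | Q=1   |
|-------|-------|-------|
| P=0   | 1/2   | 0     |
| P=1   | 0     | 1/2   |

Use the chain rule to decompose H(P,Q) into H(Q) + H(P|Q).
By the chain rule: H(P,Q) = H(Q) + H(P|Q)

Marginal P(Q) (column sums):
  P(Q=0) = 1/2 + 0 = 1/2
  P(Q=1) = 0 + 1/2 = 1/2
H(Q) = -[(1/2)·log₂(1/2) + (1/2)·log₂(1/2)]
  = 0.5000 + 0.5000
  = 1.0000 bits
H(P|Q) = -Σ P(P,Q)·log₂ P(P|Q), where P(P|Q) = P(P,Q) / P(Q)
  (cells with P(P,Q) = 0 contribute 0)
  (P=0,Q=0): P(P|Q) = (1/2)/(1/2) = 1;  -(1/2)·log₂(1) = 0.0000
  (P=1,Q=1): P(P|Q) = (1/2)/(1/2) = 1;  -(1/2)·log₂(1) = 0.0000
H(P|Q) = 0.0000 + 0.0000
  = 0.0000 bits

H(P,Q) = H(Q) + H(P|Q) = 1.0000 + 0.0000 = 1.0000 bits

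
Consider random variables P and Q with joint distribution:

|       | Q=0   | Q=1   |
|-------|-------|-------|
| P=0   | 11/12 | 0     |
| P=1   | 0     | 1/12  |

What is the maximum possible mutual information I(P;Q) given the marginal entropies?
The upper bound on mutual information is I(P;Q) ≤ min(H(P), H(Q)).

Marginal P(P) (row sums):
  P(P=0) = 11/12 + 0 = 11/12
  P(P=1) = 0 + 1/12 = 1/12
Marginal P(Q) (column sums):
  P(Q=0) = 11/12 + 0 = 11/12
  P(Q=1) = 0 + 1/12 = 1/12

H(P) = -[(11/12)·log₂(11/12) + (1/12)·log₂(1/12)]
  = 0.1151 + 0.2987
  = 0.4138 bits
H(Q) = -[(11/12)·log₂(11/12) + (1/12)·log₂(1/12)]
  = 0.1151 + 0.2987
  = 0.4138 bits

Maximum possible I(P;Q) = min(0.4138, 0.4138) = 0.4138 bits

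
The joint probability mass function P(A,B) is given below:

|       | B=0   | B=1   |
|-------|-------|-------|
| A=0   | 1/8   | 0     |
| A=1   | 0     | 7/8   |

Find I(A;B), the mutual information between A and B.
Marginal P(A) (row sums):
  P(A=0) = 1/8 + 0 = 1/8
  P(A=1) = 0 + 7/8 = 7/8
Marginal P(B) (column sums):
  P(B=0) = 1/8 + 0 = 1/8
  P(B=1) = 0 + 7/8 = 7/8

H(A) = -[(1/8)·log₂(1/8) + (7/8)·log₂(7/8)]
  = 0.3750 + 0.1686
  = 0.5436 bits
H(B) = -[(1/8)·log₂(1/8) + (7/8)·log₂(7/8)]
  = 0.3750 + 0.1686
  = 0.5436 bits
H(A,B) = -[(1/8)·log₂(1/8) + (7/8)·log₂(7/8)]
  = 0.3750 + 0.1686
  = 0.5436 bits

I(A;B) = H(A) + H(B) - H(A,B)
  = 0.5436 + 0.5436 - 0.5436
  = 0.5436 bits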